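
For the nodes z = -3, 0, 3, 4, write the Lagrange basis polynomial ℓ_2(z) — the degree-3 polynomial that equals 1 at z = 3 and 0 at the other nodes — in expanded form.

ℓ_2(z) = (z + 3)z(z - 4) / [(6)·(3)·(-1)]
       = (z^3 - z^2 - 12z) / (-18)

ℓ_2(z) = -(1/18)z^3 + (1/18)z^2 + (2/3)z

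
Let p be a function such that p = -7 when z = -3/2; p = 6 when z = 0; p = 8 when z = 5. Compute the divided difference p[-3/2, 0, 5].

-248/195

p[-3/2,0] = (6 - (-7)) / (0 - (-3/2)) = 26/3
p[0,5] = (8 - 6) / (5 - 0) = 2/5
p[-3/2,0,5] = (2/5 - 26/3) / (5 - (-3/2)) = -248/195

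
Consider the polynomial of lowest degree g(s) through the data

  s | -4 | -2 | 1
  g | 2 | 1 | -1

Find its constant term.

Build the Lagrange basis polynomials:
L_0(s) = (s + 2)(s - 1) / [10] = (1/10)s^2 + (1/10)s - 1/5
L_1(s) = (s + 4)(s - 1) / [-6] = -(1/6)s^2 - (1/2)s + 2/3
L_2(s) = (s + 4)(s + 2) / [15] = (1/15)s^2 + (2/5)s + 8/15
g(s) = 2·L_0 + 1·L_1 + (-1)·L_2
Only the constant term is needed; take it from each L_i and combine:
2·(-1/5) + 1·(2/3) + (-1)·(8/15) = -4/15

-4/15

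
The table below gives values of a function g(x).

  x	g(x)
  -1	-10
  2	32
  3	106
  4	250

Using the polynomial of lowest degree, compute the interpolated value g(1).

4

Evaluate each Lagrange basis at x = 1:
L_0(1) = (-1)·(-2)·(-3)/[(-3)·(-4)·(-5)] = 1/10
L_1(1) = (2)·(-2)·(-3)/[(3)·(-1)·(-2)] = 2
L_2(1) = (2)·(-1)·(-3)/[(4)·(1)·(-1)] = -3/2
L_3(1) = (2)·(-1)·(-2)/[(5)·(2)·(1)] = 2/5
Sum: (-10)·(1/10) + 32·(2) + 106·(-3/2) + 250·(2/5) = 4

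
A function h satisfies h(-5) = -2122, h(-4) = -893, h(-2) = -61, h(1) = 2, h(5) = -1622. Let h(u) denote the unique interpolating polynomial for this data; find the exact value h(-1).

-2

L_0(-1) = (3)·(1)·(-2)·(-6)/[(-1)·(-3)·(-6)·(-10)] = 1/5
L_1(-1) = (4)·(1)·(-2)·(-6)/[(1)·(-2)·(-5)·(-9)] = -8/15
L_2(-1) = (4)·(3)·(-2)·(-6)/[(3)·(2)·(-3)·(-7)] = 8/7
L_3(-1) = (4)·(3)·(1)·(-6)/[(6)·(5)·(3)·(-4)] = 1/5
L_4(-1) = (4)·(3)·(1)·(-2)/[(10)·(9)·(7)·(4)] = -1/105
Sum: (-2122)·(1/5) + (-893)·(-8/15) + (-61)·(8/7) + 2·(1/5) + (-1622)·(-1/105) = -2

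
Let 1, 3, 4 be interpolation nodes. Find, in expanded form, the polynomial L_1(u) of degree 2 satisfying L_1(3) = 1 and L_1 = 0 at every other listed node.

L_1(u) = -(1/2)u^2 + (5/2)u - 2

L_1(u) = (u - 1)(u - 4) / [(2)·(-1)]
       = (u^2 - 5u + 4) / (-2)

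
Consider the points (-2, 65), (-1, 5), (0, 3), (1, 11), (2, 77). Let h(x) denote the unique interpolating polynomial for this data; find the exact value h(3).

Evaluate each Lagrange basis at x = 3:
L_0(3) = (4)·(3)·(2)·(1)/[(-1)·(-2)·(-3)·(-4)] = 1
L_1(3) = (5)·(3)·(2)·(1)/[(1)·(-1)·(-2)·(-3)] = -5
L_2(3) = (5)·(4)·(2)·(1)/[(2)·(1)·(-1)·(-2)] = 10
L_3(3) = (5)·(4)·(3)·(1)/[(3)·(2)·(1)·(-1)] = -10
L_4(3) = (5)·(4)·(3)·(2)/[(4)·(3)·(2)·(1)] = 5
Sum: 65·(1) + 5·(-5) + 3·(10) + 11·(-10) + 77·(5) = 345

345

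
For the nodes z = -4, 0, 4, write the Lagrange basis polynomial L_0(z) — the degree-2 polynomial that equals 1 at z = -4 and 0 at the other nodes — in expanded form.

L_0(z) = (1/32)z^2 - (1/8)z

L_0(z) = z(z - 4) / [(-4)·(-8)]
       = (z^2 - 4z) / (32)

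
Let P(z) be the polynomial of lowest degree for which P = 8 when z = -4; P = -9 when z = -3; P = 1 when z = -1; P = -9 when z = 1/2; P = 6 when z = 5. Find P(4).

-26669/486

Evaluate each Lagrange basis at z = 4:
L_0(4) = (7)·(5)·(7/2)·(-1)/[(-1)·(-3)·(-9/2)·(-9)] = -245/243
L_1(4) = (8)·(5)·(7/2)·(-1)/[(1)·(-2)·(-7/2)·(-8)] = 5/2
L_2(4) = (8)·(7)·(7/2)·(-1)/[(3)·(2)·(-3/2)·(-6)] = -98/27
L_3(4) = (8)·(7)·(5)·(-1)/[(9/2)·(7/2)·(3/2)·(-9/2)] = 640/243
L_4(4) = (8)·(7)·(5)·(7/2)/[(9)·(8)·(6)·(9/2)] = 245/486
Sum: 8·(-245/243) + (-9)·(5/2) + 1·(-98/27) + (-9)·(640/243) + 6·(245/486) = -26669/486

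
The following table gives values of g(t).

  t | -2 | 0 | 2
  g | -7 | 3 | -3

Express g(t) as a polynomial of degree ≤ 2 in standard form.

g(t) = -2t^2 + t + 3

Newton's divided differences:
g[-2,0] = (3 - (-7)) / (0 - (-2)) = 5
g[0,2] = (-3 - 3) / (2 - 0) = -3
g[-2,0,2] = (-3 - 5) / (2 - (-2)) = -2
g(t) = -7 + 5·(t + 2) + (-2)·(t + 2)t
Expanding: g(t) = -2t^2 + t + 3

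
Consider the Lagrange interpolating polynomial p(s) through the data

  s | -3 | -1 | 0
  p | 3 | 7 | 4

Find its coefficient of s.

-14/3

Build the Lagrange basis polynomials:
L_0(s) = (s + 1)s / [6] = (1/6)s^2 + (1/6)s
L_1(s) = (s + 3)s / [-2] = -(1/2)s^2 - (3/2)s
L_2(s) = (s + 3)(s + 1) / [3] = (1/3)s^2 + (4/3)s + 1
p(s) = 3·L_0 + 7·L_1 + 4·L_2
Only the coefficient of s is needed; take it from each L_i and combine:
3·(1/6) + 7·(-3/2) + 4·(4/3) = -14/3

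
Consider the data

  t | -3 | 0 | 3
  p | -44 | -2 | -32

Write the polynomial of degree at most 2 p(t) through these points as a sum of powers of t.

p(t) = -4t^2 + 2t - 2

Build the Lagrange basis polynomials:
L_0(t) = t(t - 3) / [18] = (1/18)t^2 - (1/6)t
L_1(t) = (t + 3)(t - 3) / [-9] = -(1/9)t^2 + 1
L_2(t) = (t + 3)t / [18] = (1/18)t^2 + (1/6)t
p(t) = (-44)·L_0 + (-2)·L_1 + (-32)·L_2
  (-44)·L_0(t) = -(22/9)t^2 + (22/3)t
  (-2)·L_1(t) = (2/9)t^2 - 2
  (-32)·L_2(t) = -(16/9)t^2 - (16/3)t
Adding term by term: -4t^2 + 2t - 2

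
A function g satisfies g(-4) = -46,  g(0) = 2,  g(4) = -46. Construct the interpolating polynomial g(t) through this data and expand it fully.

g(t) = -3t^2 + 2

Build the Lagrange basis polynomials:
L_0(t) = t(t - 4) / [32] = (1/32)t^2 - (1/8)t
L_1(t) = (t + 4)(t - 4) / [-16] = -(1/16)t^2 + 1
L_2(t) = (t + 4)t / [32] = (1/32)t^2 + (1/8)t
g(t) = (-46)·L_0 + 2·L_1 + (-46)·L_2
  (-46)·L_0(t) = -(23/16)t^2 + (23/4)t
  2·L_1(t) = -(1/8)t^2 + 2
  (-46)·L_2(t) = -(23/16)t^2 - (23/4)t
Adding term by term: -3t^2 + 2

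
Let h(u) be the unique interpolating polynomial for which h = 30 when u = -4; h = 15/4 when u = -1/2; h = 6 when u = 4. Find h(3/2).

Evaluate each Lagrange basis at u = 3/2:
L_0(3/2) = (2)·(-5/2)/[(-7/2)·(-8)] = -5/28
L_1(3/2) = (11/2)·(-5/2)/[(7/2)·(-9/2)] = 55/63
L_2(3/2) = (11/2)·(2)/[(8)·(9/2)] = 11/36
Sum: 30·(-5/28) + 15/4·(55/63) + 6·(11/36) = -1/4

-1/4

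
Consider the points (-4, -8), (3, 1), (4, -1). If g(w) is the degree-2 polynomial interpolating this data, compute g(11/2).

Evaluate each Lagrange basis at w = 11/2:
L_0(11/2) = (5/2)·(3/2)/[(-7)·(-8)] = 15/224
L_1(11/2) = (19/2)·(3/2)/[(7)·(-1)] = -57/28
L_2(11/2) = (19/2)·(5/2)/[(8)·(1)] = 95/32
Sum: (-8)·(15/224) + 1·(-57/28) + (-1)·(95/32) = -1241/224

-1241/224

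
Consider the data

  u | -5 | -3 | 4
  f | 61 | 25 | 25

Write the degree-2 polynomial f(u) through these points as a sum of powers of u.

f(u) = 2u^2 - 2u + 1

Build the Lagrange basis polynomials:
L_0(u) = (u + 3)(u - 4) / [18] = (1/18)u^2 - (1/18)u - 2/3
L_1(u) = (u + 5)(u - 4) / [-14] = -(1/14)u^2 - (1/14)u + 10/7
L_2(u) = (u + 5)(u + 3) / [63] = (1/63)u^2 + (8/63)u + 5/21
f(u) = 61·L_0 + 25·L_1 + 25·L_2
  61·L_0(u) = (61/18)u^2 - (61/18)u - 122/3
  25·L_1(u) = -(25/14)u^2 - (25/14)u + 250/7
  25·L_2(u) = (25/63)u^2 + (200/63)u + 125/21
Adding term by term: 2u^2 - 2u + 1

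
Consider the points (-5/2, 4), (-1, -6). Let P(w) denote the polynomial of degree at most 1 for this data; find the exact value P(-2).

L_0(-2) = (-1)/[(-3/2)] = 2/3
L_1(-2) = (1/2)/[(3/2)] = 1/3
Sum: 4·(2/3) + (-6)·(1/3) = 2/3

2/3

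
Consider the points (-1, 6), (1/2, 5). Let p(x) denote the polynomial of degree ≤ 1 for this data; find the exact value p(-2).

Evaluate each Lagrange basis at x = -2:
L_0(-2) = (-5/2)/[(-3/2)] = 5/3
L_1(-2) = (-1)/[(3/2)] = -2/3
Sum: 6·(5/3) + 5·(-2/3) = 20/3

20/3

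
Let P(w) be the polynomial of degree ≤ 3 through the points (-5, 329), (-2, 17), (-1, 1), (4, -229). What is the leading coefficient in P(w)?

L_0(w) = (w + 2)(w + 1)(w - 4) / [-108] = -(1/108)w^3 + (1/108)w^2 + (5/54)w + 2/27
L_1(w) = (w + 5)(w + 1)(w - 4) / [18] = (1/18)w^3 + (1/9)w^2 - (19/18)w - 10/9
L_2(w) = (w + 5)(w + 2)(w - 4) / [-20] = -(1/20)w^3 - (3/20)w^2 + (9/10)w + 2
L_3(w) = (w + 5)(w + 2)(w + 1) / [270] = (1/270)w^3 + (4/135)w^2 + (17/270)w + 1/27
P(w) = 329·L_0 + 17·L_1 + 1·L_2 + (-229)·L_3
Only the coefficient of w^3 is needed; take it from each L_i and combine:
329·(-1/108) + 17·(1/18) + 1·(-1/20) + (-229)·(1/270) = -3

-3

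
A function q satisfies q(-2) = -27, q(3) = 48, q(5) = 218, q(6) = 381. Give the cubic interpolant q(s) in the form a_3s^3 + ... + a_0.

Build the Lagrange basis polynomials:
L_0(s) = (s - 3)(s - 5)(s - 6) / [-280] = -(1/280)s^3 + (1/20)s^2 - (9/40)s + 9/28
L_1(s) = (s + 2)(s - 5)(s - 6) / [30] = (1/30)s^3 - (3/10)s^2 + (4/15)s + 2
L_2(s) = (s + 2)(s - 3)(s - 6) / [-14] = -(1/14)s^3 + (1/2)s^2 - 18/7
L_3(s) = (s + 2)(s - 3)(s - 5) / [24] = (1/24)s^3 - (1/4)s^2 - (1/24)s + 5/4
q(s) = (-27)·L_0 + 48·L_1 + 218·L_2 + 381·L_3
  (-27)·L_0(s) = (27/280)s^3 - (27/20)s^2 + (243/40)s - 243/28
  48·L_1(s) = (8/5)s^3 - (72/5)s^2 + (64/5)s + 96
  218·L_2(s) = -(109/7)s^3 + 109s^2 - 3924/7
  381·L_3(s) = (127/8)s^3 - (381/4)s^2 - (127/8)s + 1905/4
Adding term by term: 2s^3 - 2s^2 + 3s + 3

q(s) = 2s^3 - 2s^2 + 3s + 3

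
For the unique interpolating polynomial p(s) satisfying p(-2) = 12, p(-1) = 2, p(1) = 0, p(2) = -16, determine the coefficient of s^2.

L_0(s) = (s + 1)(s - 1)(s - 2) / [-12] = -(1/12)s^3 + (1/6)s^2 + (1/12)s - 1/6
L_1(s) = (s + 2)(s - 1)(s - 2) / [6] = (1/6)s^3 - (1/6)s^2 - (2/3)s + 2/3
L_2(s) = (s + 2)(s + 1)(s - 2) / [-6] = -(1/6)s^3 - (1/6)s^2 + (2/3)s + 2/3
L_3(s) = (s + 2)(s + 1)(s - 1) / [12] = (1/12)s^3 + (1/6)s^2 - (1/12)s - 1/6
p(s) = 12·L_0 + 2·L_1 + 0·L_2 + (-16)·L_3
Only the coefficient of s^2 is needed; take it from each L_i and combine:
12·(1/6) + 2·(-1/6) + 0·(-1/6) + (-16)·(1/6) = -1

-1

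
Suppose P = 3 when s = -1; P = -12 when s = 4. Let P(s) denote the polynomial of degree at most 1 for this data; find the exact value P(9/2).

-27/2

Evaluate each Lagrange basis at s = 9/2:
L_0(9/2) = (1/2)/[(-5)] = -1/10
L_1(9/2) = (11/2)/[(5)] = 11/10
Sum: 3·(-1/10) + (-12)·(11/10) = -27/2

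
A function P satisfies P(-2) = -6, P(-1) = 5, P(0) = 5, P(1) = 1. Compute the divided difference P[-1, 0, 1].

-2

P[-1,0] = (5 - 5) / (0 - (-1)) = 0
P[0,1] = (1 - 5) / (1 - 0) = -4
P[-1,0,1] = (-4 - 0) / (1 - (-1)) = -2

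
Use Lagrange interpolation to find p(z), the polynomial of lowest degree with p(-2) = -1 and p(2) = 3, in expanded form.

L_0(z) = (z - 2) / [-4] = -(1/4)z + 1/2
L_1(z) = (z + 2) / [4] = (1/4)z + 1/2
p(z) = (-1)·L_0 + 3·L_1
  (-1)·L_0(z) = (1/4)z - 1/2
  3·L_1(z) = (3/4)z + 3/2
Adding term by term: z + 1

p(z) = z + 1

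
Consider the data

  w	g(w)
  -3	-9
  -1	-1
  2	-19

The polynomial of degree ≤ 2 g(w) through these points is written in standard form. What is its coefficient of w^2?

The leading coefficient equals the top divided difference g[-3,-1,2].
g[-3,-1] = (-1 - (-9)) / (-1 - (-3)) = 4
g[-1,2] = (-19 - (-1)) / (2 - (-1)) = -6
g[-3,-1,2] = (-6 - 4) / (2 - (-3)) = -2

-2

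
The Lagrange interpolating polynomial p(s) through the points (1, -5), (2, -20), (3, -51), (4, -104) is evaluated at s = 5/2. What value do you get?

-265/8

L_0(5/2) = (1/2)·(-1/2)·(-3/2)/[(-1)·(-2)·(-3)] = -1/16
L_1(5/2) = (3/2)·(-1/2)·(-3/2)/[(1)·(-1)·(-2)] = 9/16
L_2(5/2) = (3/2)·(1/2)·(-3/2)/[(2)·(1)·(-1)] = 9/16
L_3(5/2) = (3/2)·(1/2)·(-1/2)/[(3)·(2)·(1)] = -1/16
Sum: (-5)·(-1/16) + (-20)·(9/16) + (-51)·(9/16) + (-104)·(-1/16) = -265/8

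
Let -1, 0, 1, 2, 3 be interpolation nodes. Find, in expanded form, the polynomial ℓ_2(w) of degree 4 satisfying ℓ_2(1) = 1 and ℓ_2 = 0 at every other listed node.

ℓ_2(w) = (1/4)w^4 - w^3 + (1/4)w^2 + (3/2)w

ℓ_2(w) = (w + 1)w(w - 2)(w - 3) / [(2)·(1)·(-1)·(-2)]
       = (w^4 - 4w^3 + w^2 + 6w) / (4)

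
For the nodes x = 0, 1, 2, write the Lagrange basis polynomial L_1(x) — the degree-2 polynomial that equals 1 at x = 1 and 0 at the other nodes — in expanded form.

L_1(x) = -x^2 + 2x

L_1(x) = x(x - 2) / [(1)·(-1)]
       = (x^2 - 2x) / (-1)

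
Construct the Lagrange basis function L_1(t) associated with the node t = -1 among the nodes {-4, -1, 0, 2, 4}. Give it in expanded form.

L_1(t) = (t + 4)t(t - 2)(t - 4) / [(3)·(-1)·(-3)·(-5)]
       = (t^4 - 2t^3 - 16t^2 + 32t) / (-45)

L_1(t) = -(1/45)t^4 + (2/45)t^3 + (16/45)t^2 - (32/45)t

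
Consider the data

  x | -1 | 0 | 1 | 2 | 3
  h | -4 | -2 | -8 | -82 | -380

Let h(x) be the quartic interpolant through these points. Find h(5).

L_0(5) = (5)·(4)·(3)·(2)/[(-1)·(-2)·(-3)·(-4)] = 5
L_1(5) = (6)·(4)·(3)·(2)/[(1)·(-1)·(-2)·(-3)] = -24
L_2(5) = (6)·(5)·(3)·(2)/[(2)·(1)·(-1)·(-2)] = 45
L_3(5) = (6)·(5)·(4)·(2)/[(3)·(2)·(1)·(-1)] = -40
L_4(5) = (6)·(5)·(4)·(3)/[(4)·(3)·(2)·(1)] = 15
Sum: (-4)·(5) + (-2)·(-24) + (-8)·(45) + (-82)·(-40) + (-380)·(15) = -2752

-2752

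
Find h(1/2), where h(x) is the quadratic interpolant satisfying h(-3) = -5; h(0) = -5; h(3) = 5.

Evaluate each Lagrange basis at x = 1/2:
L_0(1/2) = (1/2)·(-5/2)/[(-3)·(-6)] = -5/72
L_1(1/2) = (7/2)·(-5/2)/[(3)·(-3)] = 35/36
L_2(1/2) = (7/2)·(1/2)/[(6)·(3)] = 7/72
Sum: (-5)·(-5/72) + (-5)·(35/36) + 5·(7/72) = -145/36

-145/36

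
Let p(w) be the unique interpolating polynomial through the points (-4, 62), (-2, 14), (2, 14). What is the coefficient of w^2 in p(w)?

4

Build the Lagrange basis polynomials:
L_0(w) = (w + 2)(w - 2) / [12] = (1/12)w^2 - 1/3
L_1(w) = (w + 4)(w - 2) / [-8] = -(1/8)w^2 - (1/4)w + 1
L_2(w) = (w + 4)(w + 2) / [24] = (1/24)w^2 + (1/4)w + 1/3
p(w) = 62·L_0 + 14·L_1 + 14·L_2
Only the coefficient of w^2 is needed; take it from each L_i and combine:
62·(1/12) + 14·(-1/8) + 14·(1/24) = 4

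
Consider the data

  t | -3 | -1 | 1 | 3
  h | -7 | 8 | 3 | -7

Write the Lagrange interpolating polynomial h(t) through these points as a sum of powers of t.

Build the Lagrange basis polynomials:
L_0(t) = (t + 1)(t - 1)(t - 3) / [-48] = -(1/48)t^3 + (1/16)t^2 + (1/48)t - 1/16
L_1(t) = (t + 3)(t - 1)(t - 3) / [16] = (1/16)t^3 - (1/16)t^2 - (9/16)t + 9/16
L_2(t) = (t + 3)(t + 1)(t - 3) / [-16] = -(1/16)t^3 - (1/16)t^2 + (9/16)t + 9/16
L_3(t) = (t + 3)(t + 1)(t - 1) / [48] = (1/48)t^3 + (1/16)t^2 - (1/48)t - 1/16
h(t) = (-7)·L_0 + 8·L_1 + 3·L_2 + (-7)·L_3
  (-7)·L_0(t) = (7/48)t^3 - (7/16)t^2 - (7/48)t + 7/16
  8·L_1(t) = (1/2)t^3 - (1/2)t^2 - (9/2)t + 9/2
  3·L_2(t) = -(3/16)t^3 - (3/16)t^2 + (27/16)t + 27/16
  (-7)·L_3(t) = -(7/48)t^3 - (7/16)t^2 + (7/48)t + 7/16
Adding term by term: (5/16)t^3 - (25/16)t^2 - (45/16)t + 113/16

h(t) = (5/16)t^3 - (25/16)t^2 - (45/16)t + 113/16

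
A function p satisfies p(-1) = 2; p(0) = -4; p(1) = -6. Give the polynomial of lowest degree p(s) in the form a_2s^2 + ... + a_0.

p(s) = 2s^2 - 4s - 4

L_0(s) = s(s - 1) / [2] = (1/2)s^2 - (1/2)s
L_1(s) = (s + 1)(s - 1) / [-1] = -s^2 + 1
L_2(s) = (s + 1)s / [2] = (1/2)s^2 + (1/2)s
p(s) = 2·L_0 + (-4)·L_1 + (-6)·L_2
  2·L_0(s) = s^2 - s
  (-4)·L_1(s) = 4s^2 - 4
  (-6)·L_2(s) = -3s^2 - 3s
Adding term by term: 2s^2 - 4s - 4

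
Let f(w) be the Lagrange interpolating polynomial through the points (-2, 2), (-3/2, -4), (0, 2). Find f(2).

66

Evaluate each Lagrange basis at w = 2:
L_0(2) = (7/2)·(2)/[(-1/2)·(-2)] = 7
L_1(2) = (4)·(2)/[(1/2)·(-3/2)] = -32/3
L_2(2) = (4)·(7/2)/[(2)·(3/2)] = 14/3
Sum: 2·(7) + (-4)·(-32/3) + 2·(14/3) = 66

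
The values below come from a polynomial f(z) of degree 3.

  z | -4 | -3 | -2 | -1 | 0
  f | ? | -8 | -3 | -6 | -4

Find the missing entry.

-34

The 4 known values determine f uniquely (degree ≤ 3).
L_0(-4) = (-2)·(-3)·(-4)/[(-1)·(-2)·(-3)] = 4
L_1(-4) = (-1)·(-3)·(-4)/[(1)·(-1)·(-2)] = -6
L_2(-4) = (-1)·(-2)·(-4)/[(2)·(1)·(-1)] = 4
L_3(-4) = (-1)·(-2)·(-3)/[(3)·(2)·(1)] = -1
Sum: (-8)·(4) + (-3)·(-6) + (-6)·(4) + (-4)·(-1) = -34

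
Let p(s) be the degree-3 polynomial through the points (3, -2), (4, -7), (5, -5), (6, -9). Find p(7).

-32

L_0(7) = (3)·(2)·(1)/[(-1)·(-2)·(-3)] = -1
L_1(7) = (4)·(2)·(1)/[(1)·(-1)·(-2)] = 4
L_2(7) = (4)·(3)·(1)/[(2)·(1)·(-1)] = -6
L_3(7) = (4)·(3)·(2)/[(3)·(2)·(1)] = 4
Sum: (-2)·(-1) + (-7)·(4) + (-5)·(-6) + (-9)·(4) = -32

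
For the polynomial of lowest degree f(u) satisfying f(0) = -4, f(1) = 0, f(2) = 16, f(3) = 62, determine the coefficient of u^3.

3

Build the Lagrange basis polynomials:
L_0(u) = (u - 1)(u - 2)(u - 3) / [-6] = -(1/6)u^3 + u^2 - (11/6)u + 1
L_1(u) = u(u - 2)(u - 3) / [2] = (1/2)u^3 - (5/2)u^2 + 3u
L_2(u) = u(u - 1)(u - 3) / [-2] = -(1/2)u^3 + 2u^2 - (3/2)u
L_3(u) = u(u - 1)(u - 2) / [6] = (1/6)u^3 - (1/2)u^2 + (1/3)u
f(u) = (-4)·L_0 + 0·L_1 + 16·L_2 + 62·L_3
Only the coefficient of u^3 is needed; take it from each L_i and combine:
(-4)·(-1/6) + 0·(1/2) + 16·(-1/2) + 62·(1/6) = 3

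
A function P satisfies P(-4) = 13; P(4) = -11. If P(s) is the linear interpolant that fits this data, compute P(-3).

10

Evaluate each Lagrange basis at s = -3:
L_0(-3) = (-7)/[(-8)] = 7/8
L_1(-3) = (1)/[(8)] = 1/8
Sum: 13·(7/8) + (-11)·(1/8) = 10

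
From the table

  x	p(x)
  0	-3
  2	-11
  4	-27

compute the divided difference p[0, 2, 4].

-1

p[0,2] = (-11 - (-3)) / (2 - 0) = -4
p[2,4] = (-27 - (-11)) / (4 - 2) = -8
p[0,2,4] = (-8 - (-4)) / (4 - 0) = -1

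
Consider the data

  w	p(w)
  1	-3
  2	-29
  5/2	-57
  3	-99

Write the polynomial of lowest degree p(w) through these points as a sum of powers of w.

L_0(w) = (w - 2)(w - 5/2)(w - 3) / [-3] = -(1/3)w^3 + (5/2)w^2 - (37/6)w + 5
L_1(w) = (w - 1)(w - 5/2)(w - 3) / [1/2] = 2w^3 - 13w^2 + 26w - 15
L_2(w) = (w - 1)(w - 2)(w - 3) / [-3/8] = -(8/3)w^3 + 16w^2 - (88/3)w + 16
L_3(w) = (w - 1)(w - 2)(w - 5/2) / [1] = w^3 - (11/2)w^2 + (19/2)w - 5
p(w) = (-3)·L_0 + (-29)·L_1 + (-57)·L_2 + (-99)·L_3
  (-3)·L_0(w) = w^3 - (15/2)w^2 + (37/2)w - 15
  (-29)·L_1(w) = -58w^3 + 377w^2 - 754w + 435
  (-57)·L_2(w) = 152w^3 - 912w^2 + 1672w - 912
  (-99)·L_3(w) = -99w^3 + (1089/2)w^2 - (1881/2)w + 495
Adding term by term: -4w^3 + 2w^2 - 4w + 3

p(w) = -4w^3 + 2w^2 - 4w + 3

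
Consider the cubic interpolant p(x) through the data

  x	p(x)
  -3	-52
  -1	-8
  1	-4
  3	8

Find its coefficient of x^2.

-2

L_0(x) = (x + 1)(x - 1)(x - 3) / [-48] = -(1/48)x^3 + (1/16)x^2 + (1/48)x - 1/16
L_1(x) = (x + 3)(x - 1)(x - 3) / [16] = (1/16)x^3 - (1/16)x^2 - (9/16)x + 9/16
L_2(x) = (x + 3)(x + 1)(x - 3) / [-16] = -(1/16)x^3 - (1/16)x^2 + (9/16)x + 9/16
L_3(x) = (x + 3)(x + 1)(x - 1) / [48] = (1/48)x^3 + (1/16)x^2 - (1/48)x - 1/16
p(x) = (-52)·L_0 + (-8)·L_1 + (-4)·L_2 + 8·L_3
Only the coefficient of x^2 is needed; take it from each L_i and combine:
(-52)·(1/16) + (-8)·(-1/16) + (-4)·(-1/16) + 8·(1/16) = -2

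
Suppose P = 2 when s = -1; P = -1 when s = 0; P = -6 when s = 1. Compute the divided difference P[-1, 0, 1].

-1

P[-1,0] = (-1 - 2) / (0 - (-1)) = -3
P[0,1] = (-6 - (-1)) / (1 - 0) = -5
P[-1,0,1] = (-5 - (-3)) / (1 - (-1)) = -1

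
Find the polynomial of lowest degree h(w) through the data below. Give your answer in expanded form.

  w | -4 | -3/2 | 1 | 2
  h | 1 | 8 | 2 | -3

Newton's divided differences:
h[-4,-3/2] = (8 - 1) / (-3/2 - (-4)) = 14/5
h[-3/2,1] = (2 - 8) / (1 - (-3/2)) = -12/5
h[1,2] = (-3 - 2) / (2 - 1) = -5
h[-4,-3/2,1] = (-12/5 - 14/5) / (1 - (-4)) = -26/25
h[-3/2,1,2] = (-5 - (-12/5)) / (2 - (-3/2)) = -26/35
h[-4,-3/2,1,2] = (-26/35 - (-26/25)) / (2 - (-4)) = 26/525
h(w) = 1 + (14/5)·(w + 4) + (-26/25)·(w + 4)(w + 3/2) + (26/525)·(w + 4)(w + 3/2)(w - 1)
Expanding: h(w) = (26/525)w^3 - (143/175)w^2 - (304/105)w + 991/175

h(w) = (26/525)w^3 - (143/175)w^2 - (304/105)w + 991/175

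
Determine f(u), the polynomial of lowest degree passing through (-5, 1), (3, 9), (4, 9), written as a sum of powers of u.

f(u) = -(1/9)u^2 + (7/9)u + 23/3

Newton's divided differences:
f[-5,3] = (9 - 1) / (3 - (-5)) = 1
f[3,4] = (9 - 9) / (4 - 3) = 0
f[-5,3,4] = (0 - 1) / (4 - (-5)) = -1/9
f(u) = 1 + 1·(u + 5) + (-1/9)·(u + 5)(u - 3)
Expanding: f(u) = -(1/9)u^2 + (7/9)u + 23/3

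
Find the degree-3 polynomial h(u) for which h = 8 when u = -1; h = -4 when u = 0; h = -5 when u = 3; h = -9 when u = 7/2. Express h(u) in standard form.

Build the Lagrange basis polynomials:
L_0(u) = u(u - 3)(u - 7/2) / [-18] = -(1/18)u^3 + (13/36)u^2 - (7/12)u
L_1(u) = (u + 1)(u - 3)(u - 7/2) / [21/2] = (2/21)u^3 - (11/21)u^2 + (8/21)u + 1
L_2(u) = (u + 1)u(u - 7/2) / [-6] = -(1/6)u^3 + (5/12)u^2 + (7/12)u
L_3(u) = (u + 1)u(u - 3) / [63/8] = (8/63)u^3 - (16/63)u^2 - (8/21)u
h(u) = 8·L_0 + (-4)·L_1 + (-5)·L_2 + (-9)·L_3
  8·L_0(u) = -(4/9)u^3 + (26/9)u^2 - (14/3)u
  (-4)·L_1(u) = -(8/21)u^3 + (44/21)u^2 - (32/21)u - 4
  (-5)·L_2(u) = (5/6)u^3 - (25/12)u^2 - (35/12)u
  (-9)·L_3(u) = -(8/7)u^3 + (16/7)u^2 + (24/7)u
Adding term by term: -(143/126)u^3 + (1307/252)u^2 - (159/28)u - 4

h(u) = -(143/126)u^3 + (1307/252)u^2 - (159/28)u - 4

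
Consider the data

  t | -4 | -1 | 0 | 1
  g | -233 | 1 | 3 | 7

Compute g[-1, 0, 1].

1

g[-1,0] = (3 - 1) / (0 - (-1)) = 2
g[0,1] = (7 - 3) / (1 - 0) = 4
g[-1,0,1] = (4 - 2) / (1 - (-1)) = 1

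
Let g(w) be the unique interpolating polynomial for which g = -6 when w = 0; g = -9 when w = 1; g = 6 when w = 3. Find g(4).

24

L_0(4) = (3)·(1)/[(-1)·(-3)] = 1
L_1(4) = (4)·(1)/[(1)·(-2)] = -2
L_2(4) = (4)·(3)/[(3)·(2)] = 2
Sum: (-6)·(1) + (-9)·(-2) + 6·(2) = 24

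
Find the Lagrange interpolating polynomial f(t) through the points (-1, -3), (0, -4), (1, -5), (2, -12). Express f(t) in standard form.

Build the Lagrange basis polynomials:
L_0(t) = t(t - 1)(t - 2) / [-6] = -(1/6)t^3 + (1/2)t^2 - (1/3)t
L_1(t) = (t + 1)(t - 1)(t - 2) / [2] = (1/2)t^3 - t^2 - (1/2)t + 1
L_2(t) = (t + 1)t(t - 2) / [-2] = -(1/2)t^3 + (1/2)t^2 + t
L_3(t) = (t + 1)t(t - 1) / [6] = (1/6)t^3 - (1/6)t
f(t) = (-3)·L_0 + (-4)·L_1 + (-5)·L_2 + (-12)·L_3
  (-3)·L_0(t) = (1/2)t^3 - (3/2)t^2 + t
  (-4)·L_1(t) = -2t^3 + 4t^2 + 2t - 4
  (-5)·L_2(t) = (5/2)t^3 - (5/2)t^2 - 5t
  (-12)·L_3(t) = -2t^3 + 2t
Adding term by term: -t^3 - 4

f(t) = -t^3 - 4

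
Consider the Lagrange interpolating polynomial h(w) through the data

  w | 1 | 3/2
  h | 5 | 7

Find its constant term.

Build the Lagrange basis polynomials:
L_0(w) = (w - 3/2) / [-1/2] = -2w + 3
L_1(w) = (w - 1) / [1/2] = 2w - 2
h(w) = 5·L_0 + 7·L_1
Only the constant term is needed; take it from each L_i and combine:
5·(3) + 7·(-2) = 1

1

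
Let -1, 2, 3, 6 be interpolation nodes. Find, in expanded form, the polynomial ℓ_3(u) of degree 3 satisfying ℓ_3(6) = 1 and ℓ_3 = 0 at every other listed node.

ℓ_3(u) = (1/84)u^3 - (1/21)u^2 + (1/84)u + 1/14

ℓ_3(u) = (u + 1)(u - 2)(u - 3) / [(7)·(4)·(3)]
       = (u^3 - 4u^2 + u + 6) / (84)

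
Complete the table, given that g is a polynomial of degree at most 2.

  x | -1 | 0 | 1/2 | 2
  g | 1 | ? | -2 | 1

The 3 known values determine g uniquely (degree ≤ 2).
Evaluate each Lagrange basis at x = 0:
L_0(0) = (-1/2)·(-2)/[(-3/2)·(-3)] = 2/9
L_1(0) = (1)·(-2)/[(3/2)·(-3/2)] = 8/9
L_2(0) = (1)·(-1/2)/[(3)·(3/2)] = -1/9
Sum: 1·(2/9) + (-2)·(8/9) + 1·(-1/9) = -5/3

-5/3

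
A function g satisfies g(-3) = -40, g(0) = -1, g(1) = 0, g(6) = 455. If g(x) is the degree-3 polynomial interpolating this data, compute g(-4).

-105

Evaluate each Lagrange basis at x = -4:
L_0(-4) = (-4)·(-5)·(-10)/[(-3)·(-4)·(-9)] = 50/27
L_1(-4) = (-1)·(-5)·(-10)/[(3)·(-1)·(-6)] = -25/9
L_2(-4) = (-1)·(-4)·(-10)/[(4)·(1)·(-5)] = 2
L_3(-4) = (-1)·(-4)·(-5)/[(9)·(6)·(5)] = -2/27
Sum: (-40)·(50/27) + (-1)·(-25/9) + 0 + 455·(-2/27) = -105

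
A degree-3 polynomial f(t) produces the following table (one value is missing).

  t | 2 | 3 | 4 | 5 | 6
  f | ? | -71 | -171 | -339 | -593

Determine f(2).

-21

The 4 known values determine f uniquely (degree ≤ 3).
L_0(2) = (-2)·(-3)·(-4)/[(-1)·(-2)·(-3)] = 4
L_1(2) = (-1)·(-3)·(-4)/[(1)·(-1)·(-2)] = -6
L_2(2) = (-1)·(-2)·(-4)/[(2)·(1)·(-1)] = 4
L_3(2) = (-1)·(-2)·(-3)/[(3)·(2)·(1)] = -1
Sum: (-71)·(4) + (-171)·(-6) + (-339)·(4) + (-593)·(-1) = -21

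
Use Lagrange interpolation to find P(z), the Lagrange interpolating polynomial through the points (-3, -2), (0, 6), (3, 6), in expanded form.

L_0(z) = z(z - 3) / [18] = (1/18)z^2 - (1/6)z
L_1(z) = (z + 3)(z - 3) / [-9] = -(1/9)z^2 + 1
L_2(z) = (z + 3)z / [18] = (1/18)z^2 + (1/6)z
P(z) = (-2)·L_0 + 6·L_1 + 6·L_2
  (-2)·L_0(z) = -(1/9)z^2 + (1/3)z
  6·L_1(z) = -(2/3)z^2 + 6
  6·L_2(z) = (1/3)z^2 + z
Adding term by term: -(4/9)z^2 + (4/3)z + 6

P(z) = -(4/9)z^2 + (4/3)z + 6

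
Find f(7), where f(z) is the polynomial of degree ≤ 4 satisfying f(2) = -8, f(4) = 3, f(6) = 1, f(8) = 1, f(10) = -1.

L_0(7) = (3)·(1)·(-1)·(-3)/[(-2)·(-4)·(-6)·(-8)] = 3/128
L_1(7) = (5)·(1)·(-1)·(-3)/[(2)·(-2)·(-4)·(-6)] = -5/32
L_2(7) = (5)·(3)·(-1)·(-3)/[(4)·(2)·(-2)·(-4)] = 45/64
L_3(7) = (5)·(3)·(1)·(-3)/[(6)·(4)·(2)·(-2)] = 15/32
L_4(7) = (5)·(3)·(1)·(-1)/[(8)·(6)·(4)·(2)] = -5/128
Sum: (-8)·(3/128) + 3·(-5/32) + 1·(45/64) + 1·(15/32) + (-1)·(-5/128) = 71/128

71/128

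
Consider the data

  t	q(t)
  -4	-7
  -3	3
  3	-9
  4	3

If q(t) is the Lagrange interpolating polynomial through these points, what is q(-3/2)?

Evaluate each Lagrange basis at t = -3/2:
L_0(-3/2) = (3/2)·(-9/2)·(-11/2)/[(-1)·(-7)·(-8)] = -297/448
L_1(-3/2) = (5/2)·(-9/2)·(-11/2)/[(1)·(-6)·(-7)] = 165/112
L_2(-3/2) = (5/2)·(3/2)·(-11/2)/[(7)·(6)·(-1)] = 55/112
L_3(-3/2) = (5/2)·(3/2)·(-9/2)/[(8)·(7)·(1)] = -135/448
Sum: (-7)·(-297/448) + 3·(165/112) + (-9)·(55/112) + 3·(-135/448) = 837/224

837/224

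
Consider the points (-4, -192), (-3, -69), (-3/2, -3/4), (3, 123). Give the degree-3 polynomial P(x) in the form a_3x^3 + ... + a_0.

P(x) = 4x^3 + 3x^2 - 4x

Build the Lagrange basis polynomials:
L_0(x) = (x + 3)(x + 3/2)(x - 3) / [-35/2] = -(2/35)x^3 - (3/35)x^2 + (18/35)x + 27/35
L_1(x) = (x + 4)(x + 3/2)(x - 3) / [9] = (1/9)x^3 + (5/18)x^2 - (7/6)x - 2
L_2(x) = (x + 4)(x + 3)(x - 3) / [-135/8] = -(8/135)x^3 - (32/135)x^2 + (8/15)x + 32/15
L_3(x) = (x + 4)(x + 3)(x + 3/2) / [189] = (1/189)x^3 + (17/378)x^2 + (5/42)x + 2/21
P(x) = (-192)·L_0 + (-69)·L_1 + (-3/4)·L_2 + 123·L_3
  (-192)·L_0(x) = (384/35)x^3 + (576/35)x^2 - (3456/35)x - 5184/35
  (-69)·L_1(x) = -(23/3)x^3 - (115/6)x^2 + (161/2)x + 138
  (-3/4)·L_2(x) = (2/45)x^3 + (8/45)x^2 - (2/5)x - 8/5
  123·L_3(x) = (41/63)x^3 + (697/126)x^2 + (205/14)x + 82/7
Adding term by term: 4x^3 + 3x^2 - 4x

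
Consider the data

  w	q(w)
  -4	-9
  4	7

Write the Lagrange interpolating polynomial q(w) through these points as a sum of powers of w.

Build the Lagrange basis polynomials:
L_0(w) = (w - 4) / [-8] = -(1/8)w + 1/2
L_1(w) = (w + 4) / [8] = (1/8)w + 1/2
q(w) = (-9)·L_0 + 7·L_1
  (-9)·L_0(w) = (9/8)w - 9/2
  7·L_1(w) = (7/8)w + 7/2
Adding term by term: 2w - 1

q(w) = 2w - 1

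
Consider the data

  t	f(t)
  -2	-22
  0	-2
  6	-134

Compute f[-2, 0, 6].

f[-2,0] = (-2 - (-22)) / (0 - (-2)) = 10
f[0,6] = (-134 - (-2)) / (6 - 0) = -22
f[-2,0,6] = (-22 - 10) / (6 - (-2)) = -4

-4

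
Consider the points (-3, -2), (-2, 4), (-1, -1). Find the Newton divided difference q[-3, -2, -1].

-11/2

q[-3,-2] = (4 - (-2)) / (-2 - (-3)) = 6
q[-2,-1] = (-1 - 4) / (-1 - (-2)) = -5
q[-3,-2,-1] = (-5 - 6) / (-1 - (-3)) = -11/2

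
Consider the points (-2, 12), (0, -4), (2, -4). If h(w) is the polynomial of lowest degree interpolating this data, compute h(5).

26

Evaluate each Lagrange basis at w = 5:
L_0(5) = (5)·(3)/[(-2)·(-4)] = 15/8
L_1(5) = (7)·(3)/[(2)·(-2)] = -21/4
L_2(5) = (7)·(5)/[(4)·(2)] = 35/8
Sum: 12·(15/8) + (-4)·(-21/4) + (-4)·(35/8) = 26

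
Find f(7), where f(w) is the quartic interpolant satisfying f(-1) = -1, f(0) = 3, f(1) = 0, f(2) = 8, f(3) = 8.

L_0(7) = (7)·(6)·(5)·(4)/[(-1)·(-2)·(-3)·(-4)] = 35
L_1(7) = (8)·(6)·(5)·(4)/[(1)·(-1)·(-2)·(-3)] = -160
L_2(7) = (8)·(7)·(5)·(4)/[(2)·(1)·(-1)·(-2)] = 280
L_3(7) = (8)·(7)·(6)·(4)/[(3)·(2)·(1)·(-1)] = -224
L_4(7) = (8)·(7)·(6)·(5)/[(4)·(3)·(2)·(1)] = 70
Sum: (-1)·(35) + 3·(-160) + 0 + 8·(-224) + 8·(70) = -1747

-1747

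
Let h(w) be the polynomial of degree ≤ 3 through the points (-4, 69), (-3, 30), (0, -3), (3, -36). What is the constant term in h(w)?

L_0(w) = (w + 3)w(w - 3) / [-28] = -(1/28)w^3 + (9/28)w
L_1(w) = (w + 4)w(w - 3) / [18] = (1/18)w^3 + (1/18)w^2 - (2/3)w
L_2(w) = (w + 4)(w + 3)(w - 3) / [-36] = -(1/36)w^3 - (1/9)w^2 + (1/4)w + 1
L_3(w) = (w + 4)(w + 3)w / [126] = (1/126)w^3 + (1/18)w^2 + (2/21)w
h(w) = 69·L_0 + 30·L_1 + (-3)·L_2 + (-36)·L_3
Only the constant term is needed; take it from each L_i and combine:
69·(0) + 30·(0) + (-3)·(1) + (-36)·(0) = -3

-3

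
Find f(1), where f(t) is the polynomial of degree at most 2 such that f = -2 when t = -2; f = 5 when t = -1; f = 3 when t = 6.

Evaluate each Lagrange basis at t = 1:
L_0(1) = (2)·(-5)/[(-1)·(-8)] = -5/4
L_1(1) = (3)·(-5)/[(1)·(-7)] = 15/7
L_2(1) = (3)·(2)/[(8)·(7)] = 3/28
Sum: (-2)·(-5/4) + 5·(15/7) + 3·(3/28) = 379/28

379/28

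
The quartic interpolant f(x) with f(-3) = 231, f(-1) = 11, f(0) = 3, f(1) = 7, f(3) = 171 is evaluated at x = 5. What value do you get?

1223

Using Newton's divided-difference form:
f[-3,-1] = (11 - 231) / (-1 - (-3)) = -110
f[-1,0] = (3 - 11) / (0 - (-1)) = -8
f[0,1] = (7 - 3) / (1 - 0) = 4
f[1,3] = (171 - 7) / (3 - 1) = 82
f[-3,-1,0] = (-8 - (-110)) / (0 - (-3)) = 34
f[-1,0,1] = (4 - (-8)) / (1 - (-1)) = 6
f[0,1,3] = (82 - 4) / (3 - 0) = 26
f[-3,-1,0,1] = (6 - 34) / (1 - (-3)) = -7
f[-1,0,1,3] = (26 - 6) / (3 - (-1)) = 5
f[-3,-1,0,1,3] = (5 - (-7)) / (3 - (-3)) = 2
f(5) = 231 + (-110)·(8) + 34·(8)·(6) + (-7)·(8)·(6)·(5) + 2·(8)·(6)·(5)·(4) = 1223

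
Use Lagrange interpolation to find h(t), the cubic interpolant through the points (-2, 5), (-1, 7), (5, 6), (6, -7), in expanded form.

h(t) = -(4/21)t^3 + (1/14)t^2 + (149/42)t + 72/7

L_0(t) = (t + 1)(t - 5)(t - 6) / [-56] = -(1/56)t^3 + (5/28)t^2 - (19/56)t - 15/28
L_1(t) = (t + 2)(t - 5)(t - 6) / [42] = (1/42)t^3 - (3/14)t^2 + (4/21)t + 10/7
L_2(t) = (t + 2)(t + 1)(t - 6) / [-42] = -(1/42)t^3 + (1/14)t^2 + (8/21)t + 2/7
L_3(t) = (t + 2)(t + 1)(t - 5) / [56] = (1/56)t^3 - (1/28)t^2 - (13/56)t - 5/28
h(t) = 5·L_0 + 7·L_1 + 6·L_2 + (-7)·L_3
  5·L_0(t) = -(5/56)t^3 + (25/28)t^2 - (95/56)t - 75/28
  7·L_1(t) = (1/6)t^3 - (3/2)t^2 + (4/3)t + 10
  6·L_2(t) = -(1/7)t^3 + (3/7)t^2 + (16/7)t + 12/7
  (-7)·L_3(t) = -(1/8)t^3 + (1/4)t^2 + (13/8)t + 5/4
Adding term by term: -(4/21)t^3 + (1/14)t^2 + (149/42)t + 72/7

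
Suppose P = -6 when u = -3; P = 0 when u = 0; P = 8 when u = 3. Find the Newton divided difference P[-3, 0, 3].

1/9

P[-3,0] = (0 - (-6)) / (0 - (-3)) = 2
P[0,3] = (8 - 0) / (3 - 0) = 8/3
P[-3,0,3] = (8/3 - 2) / (3 - (-3)) = 1/9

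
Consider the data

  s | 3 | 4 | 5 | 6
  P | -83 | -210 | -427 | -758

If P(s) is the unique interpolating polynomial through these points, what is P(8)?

-1858

Evaluate each Lagrange basis at s = 8:
L_0(8) = (4)·(3)·(2)/[(-1)·(-2)·(-3)] = -4
L_1(8) = (5)·(3)·(2)/[(1)·(-1)·(-2)] = 15
L_2(8) = (5)·(4)·(2)/[(2)·(1)·(-1)] = -20
L_3(8) = (5)·(4)·(3)/[(3)·(2)·(1)] = 10
Sum: (-83)·(-4) + (-210)·(15) + (-427)·(-20) + (-758)·(10) = -1858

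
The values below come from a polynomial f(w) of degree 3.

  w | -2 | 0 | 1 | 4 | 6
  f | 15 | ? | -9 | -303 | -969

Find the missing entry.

-3

The 4 known values determine f uniquely (degree ≤ 3).
L_0(0) = (-1)·(-4)·(-6)/[(-3)·(-6)·(-8)] = 1/6
L_1(0) = (2)·(-4)·(-6)/[(3)·(-3)·(-5)] = 16/15
L_2(0) = (2)·(-1)·(-6)/[(6)·(3)·(-2)] = -1/3
L_3(0) = (2)·(-1)·(-4)/[(8)·(5)·(2)] = 1/10
Sum: 15·(1/6) + (-9)·(16/15) + (-303)·(-1/3) + (-969)·(1/10) = -3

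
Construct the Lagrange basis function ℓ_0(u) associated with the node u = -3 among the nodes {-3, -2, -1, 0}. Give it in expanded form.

ℓ_0(u) = (u + 2)(u + 1)u / [(-1)·(-2)·(-3)]
       = (u^3 + 3u^2 + 2u) / (-6)

ℓ_0(u) = -(1/6)u^3 - (1/2)u^2 - (1/3)u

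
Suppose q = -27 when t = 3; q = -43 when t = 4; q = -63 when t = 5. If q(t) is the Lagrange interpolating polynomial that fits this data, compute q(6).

-87

Evaluate each Lagrange basis at t = 6:
L_0(6) = (2)·(1)/[(-1)·(-2)] = 1
L_1(6) = (3)·(1)/[(1)·(-1)] = -3
L_2(6) = (3)·(2)/[(2)·(1)] = 3
Sum: (-27)·(1) + (-43)·(-3) + (-63)·(3) = -87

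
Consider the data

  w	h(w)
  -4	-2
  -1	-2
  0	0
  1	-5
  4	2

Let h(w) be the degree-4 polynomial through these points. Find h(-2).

Evaluate each Lagrange basis at w = -2:
L_0(-2) = (-1)·(-2)·(-3)·(-6)/[(-3)·(-4)·(-5)·(-8)] = 3/40
L_1(-2) = (2)·(-2)·(-3)·(-6)/[(3)·(-1)·(-2)·(-5)] = 12/5
L_2(-2) = (2)·(-1)·(-3)·(-6)/[(4)·(1)·(-1)·(-4)] = -9/4
L_3(-2) = (2)·(-1)·(-2)·(-6)/[(5)·(2)·(1)·(-3)] = 4/5
L_4(-2) = (2)·(-1)·(-2)·(-3)/[(8)·(5)·(4)·(3)] = -1/40
Sum: (-2)·(3/40) + (-2)·(12/5) + 0 + (-5)·(4/5) + 2·(-1/40) = -9

-9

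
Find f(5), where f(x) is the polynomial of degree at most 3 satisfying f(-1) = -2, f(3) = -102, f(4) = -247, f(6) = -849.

Using Newton's divided-difference form:
f[-1,3] = (-102 - (-2)) / (3 - (-1)) = -25
f[3,4] = (-247 - (-102)) / (4 - 3) = -145
f[4,6] = (-849 - (-247)) / (6 - 4) = -301
f[-1,3,4] = (-145 - (-25)) / (4 - (-1)) = -24
f[3,4,6] = (-301 - (-145)) / (6 - 3) = -52
f[-1,3,4,6] = (-52 - (-24)) / (6 - (-1)) = -4
f(5) = -2 + (-25)·(6) + (-24)·(6)·(2) + (-4)·(6)·(2)·(1) = -488

-488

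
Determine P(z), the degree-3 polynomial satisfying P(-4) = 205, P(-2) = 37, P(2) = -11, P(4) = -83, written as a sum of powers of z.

Build the Lagrange basis polynomials:
L_0(z) = (z + 2)(z - 2)(z - 4) / [-96] = -(1/96)z^3 + (1/24)z^2 + (1/24)z - 1/6
L_1(z) = (z + 4)(z - 2)(z - 4) / [48] = (1/48)z^3 - (1/24)z^2 - (1/3)z + 2/3
L_2(z) = (z + 4)(z + 2)(z - 4) / [-48] = -(1/48)z^3 - (1/24)z^2 + (1/3)z + 2/3
L_3(z) = (z + 4)(z + 2)(z - 2) / [96] = (1/96)z^3 + (1/24)z^2 - (1/24)z - 1/6
P(z) = 205·L_0 + 37·L_1 + (-11)·L_2 + (-83)·L_3
  205·L_0(z) = -(205/96)z^3 + (205/24)z^2 + (205/24)z - 205/6
  37·L_1(z) = (37/48)z^3 - (37/24)z^2 - (37/3)z + 74/3
  (-11)·L_2(z) = (11/48)z^3 + (11/24)z^2 - (11/3)z - 22/3
  (-83)·L_3(z) = -(83/96)z^3 - (83/24)z^2 + (83/24)z + 83/6
Adding term by term: -2z^3 + 4z^2 - 4z - 3

P(z) = -2z^3 + 4z^2 - 4z - 3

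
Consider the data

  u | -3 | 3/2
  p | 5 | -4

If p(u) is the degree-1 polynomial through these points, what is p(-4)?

7

Evaluate each Lagrange basis at u = -4:
L_0(-4) = (-11/2)/[(-9/2)] = 11/9
L_1(-4) = (-1)/[(9/2)] = -2/9
Sum: 5·(11/9) + (-4)·(-2/9) = 7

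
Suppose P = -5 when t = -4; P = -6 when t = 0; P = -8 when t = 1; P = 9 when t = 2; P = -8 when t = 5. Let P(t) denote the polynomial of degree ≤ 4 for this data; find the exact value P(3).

991/30

Evaluate each Lagrange basis at t = 3:
L_0(3) = (3)·(2)·(1)·(-2)/[(-4)·(-5)·(-6)·(-9)] = -1/90
L_1(3) = (7)·(2)·(1)·(-2)/[(4)·(-1)·(-2)·(-5)] = 7/10
L_2(3) = (7)·(3)·(1)·(-2)/[(5)·(1)·(-1)·(-4)] = -21/10
L_3(3) = (7)·(3)·(2)·(-2)/[(6)·(2)·(1)·(-3)] = 7/3
L_4(3) = (7)·(3)·(2)·(1)/[(9)·(5)·(4)·(3)] = 7/90
Sum: (-5)·(-1/90) + (-6)·(7/10) + (-8)·(-21/10) + 9·(7/3) + (-8)·(7/90) = 991/30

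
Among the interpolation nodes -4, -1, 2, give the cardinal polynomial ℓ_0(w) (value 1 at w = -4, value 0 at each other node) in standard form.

ℓ_0(w) = (1/18)w^2 - (1/18)w - 1/9

ℓ_0(w) = (w + 1)(w - 2) / [(-3)·(-6)]
       = (w^2 - w - 2) / (18)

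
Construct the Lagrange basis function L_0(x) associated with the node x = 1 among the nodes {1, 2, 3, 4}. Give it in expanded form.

L_0(x) = (x - 2)(x - 3)(x - 4) / [(-1)·(-2)·(-3)]
       = (x^3 - 9x^2 + 26x - 24) / (-6)

L_0(x) = -(1/6)x^3 + (3/2)x^2 - (13/3)x + 4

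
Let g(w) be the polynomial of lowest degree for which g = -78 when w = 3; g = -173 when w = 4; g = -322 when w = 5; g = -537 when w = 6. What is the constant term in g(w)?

L_0(w) = (w - 4)(w - 5)(w - 6) / [-6] = -(1/6)w^3 + (5/2)w^2 - (37/3)w + 20
L_1(w) = (w - 3)(w - 5)(w - 6) / [2] = (1/2)w^3 - 7w^2 + (63/2)w - 45
L_2(w) = (w - 3)(w - 4)(w - 6) / [-2] = -(1/2)w^3 + (13/2)w^2 - 27w + 36
L_3(w) = (w - 3)(w - 4)(w - 5) / [6] = (1/6)w^3 - 2w^2 + (47/6)w - 10
g(w) = (-78)·L_0 + (-173)·L_1 + (-322)·L_2 + (-537)·L_3
Only the constant term is needed; take it from each L_i and combine:
(-78)·(20) + (-173)·(-45) + (-322)·(36) + (-537)·(-10) = 3

3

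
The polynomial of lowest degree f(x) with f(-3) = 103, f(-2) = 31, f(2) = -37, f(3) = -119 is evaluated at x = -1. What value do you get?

Using Newton's divided-difference form:
f[-3,-2] = (31 - 103) / (-2 - (-3)) = -72
f[-2,2] = (-37 - 31) / (2 - (-2)) = -17
f[2,3] = (-119 - (-37)) / (3 - 2) = -82
f[-3,-2,2] = (-17 - (-72)) / (2 - (-3)) = 11
f[-2,2,3] = (-82 - (-17)) / (3 - (-2)) = -13
f[-3,-2,2,3] = (-13 - 11) / (3 - (-3)) = -4
f(-1) = 103 + (-72)·(2) + 11·(2)·(1) + (-4)·(2)·(1)·(-3) = 5

5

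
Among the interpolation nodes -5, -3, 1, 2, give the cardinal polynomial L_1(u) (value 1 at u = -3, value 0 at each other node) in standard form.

L_1(u) = (u + 5)(u - 1)(u - 2) / [(2)·(-4)·(-5)]
       = (u^3 + 2u^2 - 13u + 10) / (40)

L_1(u) = (1/40)u^3 + (1/20)u^2 - (13/40)u + 1/4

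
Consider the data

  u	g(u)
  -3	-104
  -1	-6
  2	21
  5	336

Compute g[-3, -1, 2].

g[-3,-1] = (-6 - (-104)) / (-1 - (-3)) = 49
g[-1,2] = (21 - (-6)) / (2 - (-1)) = 9
g[-3,-1,2] = (9 - 49) / (2 - (-3)) = -8

-8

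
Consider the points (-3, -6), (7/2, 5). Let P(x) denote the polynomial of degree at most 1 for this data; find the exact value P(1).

10/13

Evaluate each Lagrange basis at x = 1:
L_0(1) = (-5/2)/[(-13/2)] = 5/13
L_1(1) = (4)/[(13/2)] = 8/13
Sum: (-6)·(5/13) + 5·(8/13) = 10/13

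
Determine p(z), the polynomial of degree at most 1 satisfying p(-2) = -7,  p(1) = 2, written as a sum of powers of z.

Build the Lagrange basis polynomials:
L_0(z) = (z - 1) / [-3] = -(1/3)z + 1/3
L_1(z) = (z + 2) / [3] = (1/3)z + 2/3
p(z) = (-7)·L_0 + 2·L_1
  (-7)·L_0(z) = (7/3)z - 7/3
  2·L_1(z) = (2/3)z + 4/3
Adding term by term: 3z - 1

p(z) = 3z - 1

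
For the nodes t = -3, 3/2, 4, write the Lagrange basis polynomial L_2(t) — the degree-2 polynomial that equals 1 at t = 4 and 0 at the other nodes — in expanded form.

L_2(t) = (t + 3)(t - 3/2) / [(7)·(5/2)]
       = (t^2 + (3/2)t - 9/2) / (35/2)

L_2(t) = (2/35)t^2 + (3/35)t - 9/35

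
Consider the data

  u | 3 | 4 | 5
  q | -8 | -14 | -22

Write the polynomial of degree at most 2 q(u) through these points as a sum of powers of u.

q(u) = -u^2 + u - 2

L_0(u) = (u - 4)(u - 5) / [2] = (1/2)u^2 - (9/2)u + 10
L_1(u) = (u - 3)(u - 5) / [-1] = -u^2 + 8u - 15
L_2(u) = (u - 3)(u - 4) / [2] = (1/2)u^2 - (7/2)u + 6
q(u) = (-8)·L_0 + (-14)·L_1 + (-22)·L_2
  (-8)·L_0(u) = -4u^2 + 36u - 80
  (-14)·L_1(u) = 14u^2 - 112u + 210
  (-22)·L_2(u) = -11u^2 + 77u - 132
Adding term by term: -u^2 + u - 2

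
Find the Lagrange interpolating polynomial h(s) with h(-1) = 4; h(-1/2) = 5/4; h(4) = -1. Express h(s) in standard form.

L_0(s) = (s + 1/2)(s - 4) / [5/2] = (2/5)s^2 - (7/5)s - 4/5
L_1(s) = (s + 1)(s - 4) / [-9/4] = -(4/9)s^2 + (4/3)s + 16/9
L_2(s) = (s + 1)(s + 1/2) / [45/2] = (2/45)s^2 + (1/15)s + 1/45
h(s) = 4·L_0 + (5/4)·L_1 + (-1)·L_2
  4·L_0(s) = (8/5)s^2 - (28/5)s - 16/5
  (5/4)·L_1(s) = -(5/9)s^2 + (5/3)s + 20/9
  (-1)·L_2(s) = -(2/45)s^2 - (1/15)s - 1/45
Adding term by term: s^2 - 4s - 1

h(s) = s^2 - 4s - 1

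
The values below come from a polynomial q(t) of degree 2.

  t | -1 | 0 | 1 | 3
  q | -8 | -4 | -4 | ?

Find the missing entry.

The 3 known values determine q uniquely (degree ≤ 2).
Evaluate each Lagrange basis at t = 3:
L_0(3) = (3)·(2)/[(-1)·(-2)] = 3
L_1(3) = (4)·(2)/[(1)·(-1)] = -8
L_2(3) = (4)·(3)/[(2)·(1)] = 6
Sum: (-8)·(3) + (-4)·(-8) + (-4)·(6) = -16

-16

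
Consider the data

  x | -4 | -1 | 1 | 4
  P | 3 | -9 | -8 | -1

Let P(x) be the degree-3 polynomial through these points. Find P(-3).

-10/3

Evaluate each Lagrange basis at x = -3:
L_0(-3) = (-2)·(-4)·(-7)/[(-3)·(-5)·(-8)] = 7/15
L_1(-3) = (1)·(-4)·(-7)/[(3)·(-2)·(-5)] = 14/15
L_2(-3) = (1)·(-2)·(-7)/[(5)·(2)·(-3)] = -7/15
L_3(-3) = (1)·(-2)·(-4)/[(8)·(5)·(3)] = 1/15
Sum: 3·(7/15) + (-9)·(14/15) + (-8)·(-7/15) + (-1)·(1/15) = -10/3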